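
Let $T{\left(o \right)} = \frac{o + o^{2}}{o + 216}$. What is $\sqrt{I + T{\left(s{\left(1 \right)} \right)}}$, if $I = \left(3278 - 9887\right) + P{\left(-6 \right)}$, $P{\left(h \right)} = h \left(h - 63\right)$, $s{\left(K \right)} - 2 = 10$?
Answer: $\frac{2 i \sqrt{559037}}{19} \approx 78.704 i$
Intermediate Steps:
$s{\left(K \right)} = 12$ ($s{\left(K \right)} = 2 + 10 = 12$)
$T{\left(o \right)} = \frac{o + o^{2}}{216 + o}$
$P{\left(h \right)} = h \left(-63 + h\right)$
$I = -6195$ ($I = \left(3278 - 9887\right) - 6 \left(-63 - 6\right) = -6609 - -414 = -6609 + 414 = -6195$)
$\sqrt{I + T{\left(s{\left(1 \right)} \right)}} = \sqrt{-6195 + \frac{12 \left(1 + 12\right)}{216 + 12}} = \sqrt{-6195 + 12 \cdot \frac{1}{228} \cdot 13} = \sqrt{-6195 + \frac{13}{19}} = \sqrt{- \frac{117692}{19}} = \frac{2 i \sqrt{559037}}{19}$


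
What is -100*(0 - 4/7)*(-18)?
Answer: -7200/7 ≈ -1028.6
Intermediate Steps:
-100*(0 - 4/7)*(-18) = -100*(-4)/7*(-18) = -25*(-16/7)*(-18) = (400/7)*(-18) = -7200/7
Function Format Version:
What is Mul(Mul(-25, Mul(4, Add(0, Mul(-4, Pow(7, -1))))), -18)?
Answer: Rational(-7200, 7) ≈ -1028.6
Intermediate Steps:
Mul(Mul(-25, Mul(4, Add(0, Mul(-4, Pow(7, -1))))), -18) = Mul(Mul(-25, Mul(4, Add(0, Mul(-4, Rational(1, 7))))), -18) = Mul(Mul(-25, Mul(4, Add(0, Rational(-4, 7)))), -18) = Mul(Mul(-25, Mul(4, Rational(-4, 7))), -18) = Mul(Mul(-25, Rational(-16, 7)), -18) = Mul(Rational(400, 7), -18) = Rational(-7200, 7)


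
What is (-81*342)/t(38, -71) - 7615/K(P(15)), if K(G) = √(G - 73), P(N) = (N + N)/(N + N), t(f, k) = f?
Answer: -729 + 7615*I*√2/12 ≈ -729.0 + 897.44*I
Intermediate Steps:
P(N) = 1 (P(N) = (2*N)/((2*N)) = (2*N)*(1/(2*N)) = 1)
K(G) = √(-73 + G)
(-81*342)/t(38, -71) - 7615/K(P(15)) = -81*342/38 - 7615/√(-73 + 1) = -27702*1/38 - 7615*(-I*√2/12) = -729 - 7615*(-I*√2/12) = -729 - (-7615)*I*√2/12 = -729 + 7615*I*√2/12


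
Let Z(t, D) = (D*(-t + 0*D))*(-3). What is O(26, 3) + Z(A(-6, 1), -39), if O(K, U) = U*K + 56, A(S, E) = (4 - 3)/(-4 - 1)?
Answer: 787/5 ≈ 157.40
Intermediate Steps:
A(S, E) = -⅕ (A(S, E) = 1/(-5) = 1*(-⅕) = -⅕)
O(K, U) = 56 + K*U (O(K, U) = K*U + 56 = 56 + K*U)
Z(t, D) = 3*D*t (Z(t, D) = (D*(-t + 0))*(-3) = (D*(-t))*(-3) = -D*t*(-3) = 3*D*t)
O(26, 3) + Z(A(-6, 1), -39) = (56 + 26*3) + 3*(-39)*(-⅕) = (56 + 78) + 117/5 = 134 + 117/5 = 787/5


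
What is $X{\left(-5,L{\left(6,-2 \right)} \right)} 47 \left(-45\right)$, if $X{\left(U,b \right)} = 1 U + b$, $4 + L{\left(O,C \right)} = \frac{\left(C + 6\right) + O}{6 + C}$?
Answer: $\frac{27495}{2} \approx 13748.0$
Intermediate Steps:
$L{\left(O,C \right)} = -4 + \frac{6 + C + O}{6 + C}$ ($L{\left(O,C \right)} = -4 + \frac{\left(C + 6\right) + O}{6 + C} = -4 + \frac{\left(6 + C\right) + O}{6 + C} = -4 + \frac{6 + C + O}{6 + C}$)
$X{\left(U,b \right)} = U + b$
$X{\left(-5,L{\left(6,-2 \right)} \right)} 47 \left(-45\right) = \left(-5 + \frac{-18 + 6 - -6}{6 - 2}\right) 47 \left(-45\right) = \left(-5 + \frac{-18 + 6 + 6}{4}\right) 47 \left(-45\right) = \left(-5 + \frac{1}{4} \left(-6\right)\right) 47 \left(-45\right) = \left(-5 - \frac{3}{2}\right) 47 \left(-45\right) = \left(- \frac{13}{2}\right) 47 \left(-45\right) = \left(- \frac{611}{2}\right) \left(-45\right) = \frac{27495}{2}$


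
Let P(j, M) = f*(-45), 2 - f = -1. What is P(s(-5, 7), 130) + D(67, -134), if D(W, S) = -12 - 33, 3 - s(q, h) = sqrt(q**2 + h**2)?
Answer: -180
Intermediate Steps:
f = 3 (f = 2 - 1*(-1) = 2 + 1 = 3)
s(q, h) = 3 - sqrt(h**2 + q**2) (s(q, h) = 3 - sqrt(q**2 + h**2) = 3 - sqrt(h**2 + q**2))
D(W, S) = -45
P(j, M) = -135 (P(j, M) = 3*(-45) = -135)
P(s(-5, 7), 130) + D(67, -134) = -135 - 45 = -180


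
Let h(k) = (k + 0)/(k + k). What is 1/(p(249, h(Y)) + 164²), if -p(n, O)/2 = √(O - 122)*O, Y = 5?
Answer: 53792/1446789875 + 9*I*√6/1446789875 ≈ 3.718e-5 + 1.5237e-8*I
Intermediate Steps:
h(k) = ½ (h(k) = k/((2*k)) = k*(1/(2*k)) = ½)
p(n, O) = -2*O*√(-122 + O) (p(n, O) = -2*√(O - 122)*O = -2*√(-122 + O)*O = -2*O*√(-122 + O))
1/(p(249, h(Y)) + 164²) = 1/(-2*½*√(-122 + ½) + 164²) = 1/(-2*½*√(-243/2) + 26896) = 1/(-2*½*9*I*√6/2 + 26896) = 1/(-9*I*√6/2 + 26896) = 1/(26896 - 9*I*√6/2)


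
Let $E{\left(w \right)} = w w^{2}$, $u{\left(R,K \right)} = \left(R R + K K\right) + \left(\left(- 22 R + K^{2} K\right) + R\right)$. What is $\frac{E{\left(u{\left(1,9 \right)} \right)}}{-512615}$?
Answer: $- \frac{98607800}{102523} \approx -961.81$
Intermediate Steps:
$u{\left(R,K \right)} = K^{2} + K^{3} + R^{2} - 21 R$ ($u{\left(R,K \right)} = \left(R^{2} + K^{2}\right) + \left(\left(- 22 R + K^{3}\right) + R\right) = \left(K^{2} + R^{2}\right) + \left(\left(K^{3} - 22 R\right) + R\right) = \left(K^{2} + R^{2}\right) + \left(K^{3} - 21 R\right) = K^{2} + K^{3} + R^{2} - 21 R$)
$E{\left(w \right)} = w^{3}$
$\frac{E{\left(u{\left(1,9 \right)} \right)}}{-512615} = \frac{\left(9^{2} + 9^{3} + 1^{2} - 21\right)^{3}}{-512615} = \left(81 + 729 + 1 - 21\right)^{3} \left(- \frac{1}{512615}\right) = 790^{3} \left(- \frac{1}{512615}\right) = 493039000 \left(- \frac{1}{512615}\right) = - \frac{98607800}{102523}$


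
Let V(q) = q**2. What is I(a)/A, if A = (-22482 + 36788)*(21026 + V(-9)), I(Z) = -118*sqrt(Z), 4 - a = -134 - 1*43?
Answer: -59*sqrt(181)/150978371 ≈ -5.2575e-6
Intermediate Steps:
a = 181 (a = 4 - (-134 - 1*43) = 4 - (-134 - 43) = 4 - 1*(-177) = 4 + 177 = 181)
A = 301956742 (A = (-22482 + 36788)*(21026 + (-9)**2) = 14306*(21026 + 81) = 14306*21107 = 301956742)
I(a)/A = -118*sqrt(181)/301956742 = -118*sqrt(181)*(1/301956742) = -59*sqrt(181)/150978371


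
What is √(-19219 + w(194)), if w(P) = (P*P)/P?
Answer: 5*I*√761 ≈ 137.93*I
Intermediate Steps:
w(P) = P (w(P) = P²/P = P)
√(-19219 + w(194)) = √(-19219 + 194) = √(-19025) = 5*I*√761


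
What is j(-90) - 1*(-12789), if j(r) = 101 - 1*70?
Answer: 12820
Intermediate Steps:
j(r) = 31 (j(r) = 101 - 70 = 31)
j(-90) - 1*(-12789) = 31 - 1*(-12789) = 31 + 12789 = 12820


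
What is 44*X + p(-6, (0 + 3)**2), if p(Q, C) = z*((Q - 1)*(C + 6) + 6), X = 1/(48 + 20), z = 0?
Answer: 11/17 ≈ 0.64706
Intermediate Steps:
X = 1/68 ≈ 0.014706
p(Q, C) = 0 (p(Q, C) = 0*((Q - 1)*(C + 6) + 6) = 0*((-1 + Q)*(6 + C) + 6) = 0*(6 + (-1 + Q)*(6 + C)) = 0)
44*X + p(-6, (0 + 3)**2) = 44*(1/68) + 0 = 11/17 + 0 = 11/17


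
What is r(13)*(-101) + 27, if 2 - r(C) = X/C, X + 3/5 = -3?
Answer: -13193/65 ≈ -202.97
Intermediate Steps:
X = -18/5 (X = -⅗ - 3 = -18/5 ≈ -3.6000)
r(C) = 2 + 18/(5*C) (r(C) = 2 - (-18)/(5*C) = 2 + 18/(5*C))
r(13)*(-101) + 27 = (2 + (18/5)/13)*(-101) + 27 = (2 + (18/5)*(1/13))*(-101) + 27 = (2 + 18/65)*(-101) + 27 = (148/65)*(-101) + 27 = -14948/65 + 27 = -13193/65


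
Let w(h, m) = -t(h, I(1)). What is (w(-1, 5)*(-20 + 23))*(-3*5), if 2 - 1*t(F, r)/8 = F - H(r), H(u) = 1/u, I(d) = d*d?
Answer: 1440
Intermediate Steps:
I(d) = d²
t(F, r) = 16 - 8*F + 8/r (t(F, r) = 16 - 8*(F - 1/r) = 16 + (-8*F + 8/r) = 16 - 8*F + 8/r)
w(h, m) = -24 + 8*h (w(h, m) = -(16 - 8*h + 8/(1²)) = -(16 - 8*h + 8/1) = -(16 - 8*h + 8*1) = -(16 - 8*h + 8) = -(24 - 8*h) = -24 + 8*h)
(w(-1, 5)*(-20 + 23))*(-3*5) = ((-24 + 8*(-1))*(-20 + 23))*(-3*5) = ((-24 - 8)*3)*(-15) = -32*3*(-15) = -96*(-15) = 1440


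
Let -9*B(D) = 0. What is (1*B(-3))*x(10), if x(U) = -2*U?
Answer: 0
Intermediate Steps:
B(D) = 0 (B(D) = -1/9*0 = 0)
(1*B(-3))*x(10) = (1*0)*(-2*10) = 0*(-20) = 0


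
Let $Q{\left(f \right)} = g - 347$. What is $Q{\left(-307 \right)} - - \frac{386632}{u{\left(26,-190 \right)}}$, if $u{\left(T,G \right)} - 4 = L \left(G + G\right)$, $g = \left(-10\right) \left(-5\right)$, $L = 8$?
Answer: $- \frac{322081}{759} \approx -424.35$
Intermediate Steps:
$g = 50$
$u{\left(T,G \right)} = 4 + 16 G$ ($u{\left(T,G \right)} = 4 + 8 \left(G + G\right) = 4 + 8 \cdot 2 G = 4 + 16 G$)
$Q{\left(f \right)} = -297$ ($Q{\left(f \right)} = 50 - 347 = -297$)
$Q{\left(-307 \right)} - - \frac{386632}{u{\left(26,-190 \right)}} = -297 - - \frac{386632}{4 + 16 \left(-190\right)} = -297 - - \frac{386632}{4 - 3040} = -297 - - \frac{386632}{-3036} = -297 - \left(-386632\right) \left(- \frac{1}{3036}\right) = -297 - \frac{96658}{759} = - \frac{322081}{759}$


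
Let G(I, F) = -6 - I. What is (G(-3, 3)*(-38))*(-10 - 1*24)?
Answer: -3876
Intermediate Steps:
(G(-3, 3)*(-38))*(-10 - 1*24) = ((-6 - 1*(-3))*(-38))*(-10 - 1*24) = ((-6 + 3)*(-38))*(-10 - 24) = -3*(-38)*(-34) = 114*(-34) = -3876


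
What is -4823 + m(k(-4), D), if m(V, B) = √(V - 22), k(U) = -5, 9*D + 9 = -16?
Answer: -4823 + 3*I*√3 ≈ -4823.0 + 5.1962*I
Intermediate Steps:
D = -25/9 (D = -1 + (⅑)*(-16) = -1 - 16/9 = -25/9 ≈ -2.7778)
m(V, B) = √(-22 + V)
-4823 + m(k(-4), D) = -4823 + √(-22 - 5) = -4823 + √(-27) = -4823 + 3*I*√3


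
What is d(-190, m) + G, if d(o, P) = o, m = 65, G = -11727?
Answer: -11917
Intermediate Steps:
d(-190, m) + G = -190 - 11727 = -11917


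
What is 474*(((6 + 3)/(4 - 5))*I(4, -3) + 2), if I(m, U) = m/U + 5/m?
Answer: 2607/2 ≈ 1303.5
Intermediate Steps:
I(m, U) = 5/m + m/U
474*(((6 + 3)/(4 - 5))*I(4, -3) + 2) = 474*(((6 + 3)/(4 - 5))*(5/4 + 4/(-3)) + 2) = 474*((9/(-1))*(5*(¼) + 4*(-⅓)) + 2) = 474*((9*(-1))*(5/4 - 4/3) + 2) = 474*(-9*(-1/12) + 2) = 474*(¾ + 2) = 474*(11/4) = 2607/2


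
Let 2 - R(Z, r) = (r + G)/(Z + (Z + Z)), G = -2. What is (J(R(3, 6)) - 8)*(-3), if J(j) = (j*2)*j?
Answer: 256/27 ≈ 9.4815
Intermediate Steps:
R(Z, r) = 2 - (-2 + r)/(3*Z) (R(Z, r) = 2 - (r - 2)/(Z + (Z + Z)) = 2 - (-2 + r)/(Z + 2*Z) = 2 - (-2 + r)/(3*Z))
J(j) = 2*j² (J(j) = (2*j)*j = 2*j²)
(J(R(3, 6)) - 8)*(-3) = (2*((⅓)*(2 - 1*6 + 6*3)/3)² - 8)*(-3) = (2*((⅓)*(⅓)*(2 - 6 + 18))² - 8)*(-3) = (2*((⅓)*(⅓)*14)² - 8)*(-3) = (2*(14/9)² - 8)*(-3) = (2*(196/81) - 8)*(-3) = (392/81 - 8)*(-3) = -256/81*(-3) = 256/27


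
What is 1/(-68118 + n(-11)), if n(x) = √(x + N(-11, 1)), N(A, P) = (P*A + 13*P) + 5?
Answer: -34059/2320030964 - I/2320030964 ≈ -1.468e-5 - 4.3103e-10*I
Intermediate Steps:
N(A, P) = 5 + 13*P + A*P (N(A, P) = (A*P + 13*P) + 5 = (13*P + A*P) + 5 = 5 + 13*P + A*P)
n(x) = √(7 + x) (n(x) = √(x + (5 + 13*1 - 11*1)) = √(x + (5 + 13 - 11)) = √(x + 7) = √(7 + x))
1/(-68118 + n(-11)) = 1/(-68118 + √(7 - 11)) = 1/(-68118 + √(-4)) = 1/(-68118 + 2*I) = (-68118 - 2*I)/4640061928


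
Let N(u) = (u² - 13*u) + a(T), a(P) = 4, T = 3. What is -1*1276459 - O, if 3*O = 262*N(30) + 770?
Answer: -1321605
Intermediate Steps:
N(u) = 4 + u² - 13*u (N(u) = (u² - 13*u) + 4 = 4 + u² - 13*u)
O = 45146 (O = (262*(4 + 30² - 13*30) + 770)/3 = (262*(4 + 900 - 390) + 770)/3 = (262*514 + 770)/3 = (134668 + 770)/3 = (⅓)*135438 = 45146)
-1*1276459 - O = -1*1276459 - 1*45146 = -1276459 - 45146 = -1321605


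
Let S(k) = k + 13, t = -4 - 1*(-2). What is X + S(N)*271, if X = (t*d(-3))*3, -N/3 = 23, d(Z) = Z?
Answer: -15158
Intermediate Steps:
N = -69 (N = -3*23 = -69)
t = -2 (t = -4 + 2 = -2)
S(k) = 13 + k
X = 18 (X = -2*(-3)*3 = 6*3 = 18)
X + S(N)*271 = 18 + (13 - 69)*271 = 18 - 56*271 = 18 - 15176 = -15158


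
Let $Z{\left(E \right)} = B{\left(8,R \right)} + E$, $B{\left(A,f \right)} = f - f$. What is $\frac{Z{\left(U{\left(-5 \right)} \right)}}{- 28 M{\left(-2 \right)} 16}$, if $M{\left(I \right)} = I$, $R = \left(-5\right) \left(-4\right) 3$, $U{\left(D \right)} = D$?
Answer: $- \frac{5}{896} \approx -0.0055804$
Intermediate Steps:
$R = 60$ ($R = 20 \cdot 3 = 60$)
$B{\left(A,f \right)} = 0$
$Z{\left(E \right)} = E$ ($Z{\left(E \right)} = 0 + E = E$)
$\frac{Z{\left(U{\left(-5 \right)} \right)}}{- 28 M{\left(-2 \right)} 16} = - \frac{5}{\left(-28\right) \left(-2\right) 16} = - \frac{5}{56 \cdot 16} = - \frac{5}{896}$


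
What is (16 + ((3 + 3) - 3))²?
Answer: 361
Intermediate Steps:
(16 + ((3 + 3) - 3))² = (16 + (6 - 3))² = (16 + 3)² = 19² = 361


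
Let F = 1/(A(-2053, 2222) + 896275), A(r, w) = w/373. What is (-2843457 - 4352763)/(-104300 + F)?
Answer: 2405788436027340/34868824726727 ≈ 68.995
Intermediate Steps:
A(r, w) = w/373 (A(r, w) = w*(1/373) = w/373)
F = 373/334312797 (F = 1/((1/373)*2222 + 896275) = 1/(2222/373 + 896275) = 1/(334312797/373) = 373/334312797 ≈ 1.1157e-6)
(-2843457 - 4352763)/(-104300 + F) = (-2843457 - 4352763)/(-104300 + 373/334312797) = -7196220/(-34868824726727/334312797) = -7196220*(-334312797/34868824726727) = 2405788436027340/34868824726727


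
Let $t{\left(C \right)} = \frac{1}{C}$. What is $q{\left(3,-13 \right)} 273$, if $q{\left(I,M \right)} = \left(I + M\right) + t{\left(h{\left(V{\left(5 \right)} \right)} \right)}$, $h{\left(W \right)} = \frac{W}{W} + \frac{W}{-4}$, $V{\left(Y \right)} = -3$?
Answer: $-2574$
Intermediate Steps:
$h{\left(W \right)} = 1 - \frac{W}{4}$ ($h{\left(W \right)} = 1 + W \left(- \frac{1}{4}\right) = 1 - \frac{W}{4}$)
$q{\left(I,M \right)} = \frac{4}{7} + I + M$ ($q{\left(I,M \right)} = \left(I + M\right) + \frac{1}{1 - - \frac{3}{4}} = \left(I + M\right) + \frac{1}{1 + \frac{3}{4}} = \left(I + M\right) + \frac{1}{\frac{7}{4}} = \left(I + M\right) + \frac{4}{7} = \frac{4}{7} + I + M$)
$q{\left(3,-13 \right)} 273 = \left(\frac{4}{7} + 3 - 13\right) 273 = \left(- \frac{66}{7}\right) 273 = -2574$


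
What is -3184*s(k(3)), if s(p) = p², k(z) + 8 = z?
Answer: -79600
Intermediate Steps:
k(z) = -8 + z
-3184*s(k(3)) = -3184*(-8 + 3)² = -3184*(-5)² = -3184*25 = -79600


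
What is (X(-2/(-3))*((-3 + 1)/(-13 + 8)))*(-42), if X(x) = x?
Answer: -56/5 ≈ -11.200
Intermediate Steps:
(X(-2/(-3))*((-3 + 1)/(-13 + 8)))*(-42) = ((-2/(-3))*((-3 + 1)/(-13 + 8)))*(-42) = ((-2*(-⅓))*(-2/(-5)))*(-42) = (2*(-2*(-⅕))/3)*(-42) = ((⅔)*(⅖))*(-42) = (4/15)*(-42) = -56/5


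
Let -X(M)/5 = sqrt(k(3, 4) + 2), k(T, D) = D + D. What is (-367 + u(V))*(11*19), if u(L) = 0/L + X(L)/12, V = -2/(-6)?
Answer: -76703 - 1045*sqrt(10)/12 ≈ -76978.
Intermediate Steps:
k(T, D) = 2*D
V = 1/3 (V = -2*(-1/6) = 1/3 ≈ 0.33333)
X(M) = -5*sqrt(10) (X(M) = -5*sqrt(2*4 + 2) = -5*sqrt(8 + 2) = -5*sqrt(10))
u(L) = -5*sqrt(10)/12 (u(L) = 0/L - 5*sqrt(10)/12 = 0 - 5*sqrt(10)*(1/12) = 0 - 5*sqrt(10)/12 = -5*sqrt(10)/12)
(-367 + u(V))*(11*19) = (-367 - 5*sqrt(10)/12)*(11*19) = (-367 - 5*sqrt(10)/12)*209 = -76703 - 1045*sqrt(10)/12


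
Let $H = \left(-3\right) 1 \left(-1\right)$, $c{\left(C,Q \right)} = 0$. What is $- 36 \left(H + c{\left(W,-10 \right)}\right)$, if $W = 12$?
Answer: $-108$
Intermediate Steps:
$H = 3$ ($H = \left(-3\right) \left(-1\right) = 3$)
$- 36 \left(H + c{\left(W,-10 \right)}\right) = - 36 \left(3 + 0\right) = \left(-36\right) 3 = -108$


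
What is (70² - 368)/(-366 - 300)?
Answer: -2266/333 ≈ -6.8048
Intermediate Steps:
(70² - 368)/(-366 - 300) = (4900 - 368)/(-666) = 4532*(-1/666) = -2266/333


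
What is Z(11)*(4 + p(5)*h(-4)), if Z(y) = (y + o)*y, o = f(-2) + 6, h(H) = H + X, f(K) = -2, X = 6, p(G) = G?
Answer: 2310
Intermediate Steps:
h(H) = 6 + H (h(H) = H + 6 = 6 + H)
o = 4 (o = -2 + 6 = 4)
Z(y) = y*(4 + y) (Z(y) = (y + 4)*y = (4 + y)*y = y*(4 + y))
Z(11)*(4 + p(5)*h(-4)) = (11*(4 + 11))*(4 + 5*(6 - 4)) = (11*15)*(4 + 5*2) = 165*(4 + 10) = 165*14 = 2310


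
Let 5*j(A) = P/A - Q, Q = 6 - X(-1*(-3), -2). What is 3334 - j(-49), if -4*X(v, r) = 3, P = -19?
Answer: 3268567/980 ≈ 3335.3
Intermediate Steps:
X(v, r) = -3/4 (X(v, r) = -1/4*3 = -3/4)
Q = 27/4 (Q = 6 - 1*(-3/4) = 6 + 3/4 = 27/4 ≈ 6.7500)
j(A) = -27/20 - 19/(5*A) (j(A) = (-19/A - 1*27/4)/5 = (-19/A - 27/4)/5 = (-27/4 - 19/A)/5 = -27/20 - 19/(5*A))
3334 - j(-49) = 3334 - (-76 - 27*(-49))/(20*(-49)) = 3334 - (-1)*(-76 + 1323)/(20*49) = 3334 - (-1)*1247/(20*49) = 3334 - 1*(-1247/980) = 3334 + 1247/980 = 3268567/980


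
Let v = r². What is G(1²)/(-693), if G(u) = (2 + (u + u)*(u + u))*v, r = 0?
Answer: 0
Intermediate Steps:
v = 0 (v = 0² = 0)
G(u) = 0 (G(u) = (2 + (u + u)*(u + u))*0 = (2 + (2*u)*(2*u))*0 = (2 + 4*u²)*0 = 0)
G(1²)/(-693) = 0/(-693) = 0*(-1/693) = 0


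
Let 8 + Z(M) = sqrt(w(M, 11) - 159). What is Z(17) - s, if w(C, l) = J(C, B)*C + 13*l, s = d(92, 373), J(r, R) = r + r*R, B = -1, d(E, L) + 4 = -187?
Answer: 183 + 4*I ≈ 183.0 + 4.0*I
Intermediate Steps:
d(E, L) = -191 (d(E, L) = -4 - 187 = -191)
J(r, R) = r + R*r
s = -191
w(C, l) = 13*l (w(C, l) = (C*(1 - 1))*C + 13*l = (C*0)*C + 13*l = 0*C + 13*l = 0 + 13*l = 13*l)
Z(M) = -8 + 4*I (Z(M) = -8 + sqrt(13*11 - 159) = -8 + sqrt(143 - 159) = -8 + sqrt(-16) = -8 + 4*I)
Z(17) - s = (-8 + 4*I) - 1*(-191) = (-8 + 4*I) + 191 = 183 + 4*I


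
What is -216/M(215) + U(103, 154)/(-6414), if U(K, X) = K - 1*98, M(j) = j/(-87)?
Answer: 120530813/1379010 ≈ 87.404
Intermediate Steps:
M(j) = -j/87 (M(j) = j*(-1/87) = -j/87)
U(K, X) = -98 + K (U(K, X) = K - 98 = -98 + K)
-216/M(215) + U(103, 154)/(-6414) = -216/((-1/87*215)) + (-98 + 103)/(-6414) = -216/(-215/87) + 5*(-1/6414) = -216*(-87/215) - 5/6414 = 18792/215 - 5/6414 = 120530813/1379010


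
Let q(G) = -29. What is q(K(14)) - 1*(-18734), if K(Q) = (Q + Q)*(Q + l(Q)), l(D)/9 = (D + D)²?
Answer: 18705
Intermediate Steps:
l(D) = 36*D² (l(D) = 9*(D + D)² = 9*(2*D)² = 9*(4*D²) = 36*D²)
K(Q) = 2*Q*(Q + 36*Q²) (K(Q) = (Q + Q)*(Q + 36*Q²) = (2*Q)*(Q + 36*Q²) = 2*Q*(Q + 36*Q²))
q(K(14)) - 1*(-18734) = -29 - 1*(-18734) = -29 + 18734 = 18705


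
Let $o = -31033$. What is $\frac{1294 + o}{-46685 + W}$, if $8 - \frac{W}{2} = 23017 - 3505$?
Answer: $\frac{29739}{85693} \approx 0.34704$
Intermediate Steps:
$W = -39008$ ($W = 16 - 2 \left(23017 - 3505\right) = 16 - 39024 = -39008$)
$\frac{1294 + o}{-46685 + W} = \frac{1294 - 31033}{-46685 - 39008} = - \frac{29739}{-85693} = \left(-29739\right) \left(- \frac{1}{85693}\right) = \frac{29739}{85693}$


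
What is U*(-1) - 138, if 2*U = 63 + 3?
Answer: -171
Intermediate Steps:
U = 33 (U = (63 + 3)/2 = (½)*66 = 33)
U*(-1) - 138 = 33*(-1) - 138 = -33 - 138 = -171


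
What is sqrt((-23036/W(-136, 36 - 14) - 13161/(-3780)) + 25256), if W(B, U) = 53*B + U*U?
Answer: sqrt(1872792398645)/8610 ≈ 158.94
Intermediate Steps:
W(B, U) = U**2 + 53*B (W(B, U) = 53*B + U**2 = U**2 + 53*B)
sqrt((-23036/W(-136, 36 - 14) - 13161/(-3780)) + 25256) = sqrt((-23036/((36 - 14)**2 + 53*(-136)) - 13161/(-3780)) + 25256) = sqrt((-23036/(22**2 - 7208) - 13161*(-1/3780)) + 25256) = sqrt((-23036/(484 - 7208) + 4387/1260) + 25256) = sqrt((-23036/(-6724) + 4387/1260) + 25256) = sqrt((-23036*(-1/6724) + 4387/1260) + 25256) = sqrt((5759/1681 + 4387/1260) + 25256) = sqrt(14630887/2118060 + 25256) = sqrt(53508354247/2118060) = sqrt(1872792398645)/8610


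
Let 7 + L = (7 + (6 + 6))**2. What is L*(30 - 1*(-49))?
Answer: 27966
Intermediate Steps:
L = 354 (L = -7 + (7 + (6 + 6))**2 = -7 + (7 + 12)**2 = -7 + 19**2 = -7 + 361 = 354)
L*(30 - 1*(-49)) = 354*(30 - 1*(-49)) = 354*(30 + 49) = 354*79 = 27966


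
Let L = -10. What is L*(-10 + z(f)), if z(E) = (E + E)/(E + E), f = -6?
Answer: 90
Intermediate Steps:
z(E) = 1 (z(E) = (2*E)/((2*E)) = (2*E)*(1/(2*E)) = 1)
L*(-10 + z(f)) = -10*(-10 + 1) = -10*(-9) = 90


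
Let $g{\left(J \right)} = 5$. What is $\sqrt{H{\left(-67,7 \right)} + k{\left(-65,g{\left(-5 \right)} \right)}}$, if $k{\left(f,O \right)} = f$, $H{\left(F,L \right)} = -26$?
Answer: $i \sqrt{91} \approx 9.5394 i$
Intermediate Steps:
$\sqrt{H{\left(-67,7 \right)} + k{\left(-65,g{\left(-5 \right)} \right)}} = \sqrt{-26 - 65} = \sqrt{-91} = i \sqrt{91}$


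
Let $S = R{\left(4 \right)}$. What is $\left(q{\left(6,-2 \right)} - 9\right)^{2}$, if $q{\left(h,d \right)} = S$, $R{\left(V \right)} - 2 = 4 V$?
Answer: $81$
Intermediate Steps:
$R{\left(V \right)} = 2 + 4 V$
$S = 18$ ($S = 2 + 4 \cdot 4 = 2 + 16 = 18$)
$q{\left(h,d \right)} = 18$
$\left(q{\left(6,-2 \right)} - 9\right)^{2} = \left(18 - 9\right)^{2} = 9^{2} = 81$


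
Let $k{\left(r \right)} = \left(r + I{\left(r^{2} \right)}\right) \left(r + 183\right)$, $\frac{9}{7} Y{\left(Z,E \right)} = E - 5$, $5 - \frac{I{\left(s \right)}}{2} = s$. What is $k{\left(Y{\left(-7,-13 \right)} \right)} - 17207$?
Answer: $-84131$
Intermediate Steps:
$I{\left(s \right)} = 10 - 2 s$
$Y{\left(Z,E \right)} = - \frac{35}{9} + \frac{7 E}{9}$ ($Y{\left(Z,E \right)} = \frac{7 \left(E - 5\right)}{9} = \frac{7 \left(-5 + E\right)}{9} = - \frac{35}{9} + \frac{7 E}{9}$)
$k{\left(r \right)} = \left(183 + r\right) \left(10 + r - 2 r^{2}\right)$ ($k{\left(r \right)} = \left(r - \left(-10 + 2 r^{2}\right)\right) \left(r + 183\right) = \left(10 + r - 2 r^{2}\right) \left(183 + r\right) = \left(183 + r\right) \left(10 + r - 2 r^{2}\right)$)
$k{\left(Y{\left(-7,-13 \right)} \right)} - 17207 = \left(1830 - 365 \left(- \frac{35}{9} + \frac{7}{9} \left(-13\right)\right)^{2} - 2 \left(- \frac{35}{9} + \frac{7}{9} \left(-13\right)\right)^{3} + 193 \left(- \frac{35}{9} + \frac{7}{9} \left(-13\right)\right)\right) - 17207 = \left(1830 - 365 \left(- \frac{35}{9} - \frac{91}{9}\right)^{2} - 2 \left(- \frac{35}{9} - \frac{91}{9}\right)^{3} + 193 \left(- \frac{35}{9} - \frac{91}{9}\right)\right) - 17207 = \left(1830 - 365 \left(-14\right)^{2} - 2 \left(-14\right)^{3} + 193 \left(-14\right)\right) - 17207 = \left(1830 - 71540 - -5488 - 2702\right) - 17207 = \left(1830 - 71540 + 5488 - 2702\right) - 17207 = -66924 - 17207 = -84131$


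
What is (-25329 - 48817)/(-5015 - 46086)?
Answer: 74146/51101 ≈ 1.4510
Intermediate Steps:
(-25329 - 48817)/(-5015 - 46086) = -74146/(-51101) = -74146*(-1/51101) = 74146/51101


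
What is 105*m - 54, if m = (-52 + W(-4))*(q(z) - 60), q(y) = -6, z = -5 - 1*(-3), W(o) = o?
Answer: 388026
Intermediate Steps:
z = -2 (z = -5 + 3 = -2)
m = 3696 (m = (-52 - 4)*(-6 - 60) = -56*(-66) = 3696)
105*m - 54 = 105*3696 - 54 = 388080 - 54 = 388026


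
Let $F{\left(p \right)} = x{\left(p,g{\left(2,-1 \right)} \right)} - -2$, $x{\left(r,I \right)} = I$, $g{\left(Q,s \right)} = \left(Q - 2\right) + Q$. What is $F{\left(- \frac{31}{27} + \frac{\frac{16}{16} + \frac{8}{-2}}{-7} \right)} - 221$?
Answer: $-217$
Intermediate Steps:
$g{\left(Q,s \right)} = -2 + 2 Q$ ($g{\left(Q,s \right)} = \left(-2 + Q\right) + Q = -2 + 2 Q$)
$F{\left(p \right)} = 4$ ($F{\left(p \right)} = \left(-2 + 2 \cdot 2\right) - -2 = \left(-2 + 4\right) + 2 = 2 + 2 = 4$)
$F{\left(- \frac{31}{27} + \frac{\frac{16}{16} + \frac{8}{-2}}{-7} \right)} - 221 = 4 - 221 = -217$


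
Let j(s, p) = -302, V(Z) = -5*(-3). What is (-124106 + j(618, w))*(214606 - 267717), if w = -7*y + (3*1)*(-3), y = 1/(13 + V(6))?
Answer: 6607433288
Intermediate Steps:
V(Z) = 15
y = 1/28 (y = 1/(13 + 15) = 1/28 ≈ 0.035714)
w = -37/4 (w = -7*1/28 + (3*1)*(-3) = -¼ + 3*(-3) = -¼ - 9 = -37/4 ≈ -9.2500)
(-124106 + j(618, w))*(214606 - 267717) = (-124106 - 302)*(214606 - 267717) = -124408*(-53111) = 6607433288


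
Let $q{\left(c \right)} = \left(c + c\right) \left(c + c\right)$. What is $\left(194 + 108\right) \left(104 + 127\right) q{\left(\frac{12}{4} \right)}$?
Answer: $2511432$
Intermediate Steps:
$q{\left(c \right)} = 4 c^{2}$ ($q{\left(c \right)} = 2 c 2 c = 4 c^{2}$)
$\left(194 + 108\right) \left(104 + 127\right) q{\left(\frac{12}{4} \right)} = \left(194 + 108\right) \left(104 + 127\right) 4 \left(\frac{12}{4}\right)^{2} = 302 \cdot 231 \cdot 4 \left(12 \cdot \frac{1}{4}\right)^{2} = 69762 \cdot 4 \cdot 3^{2} = 69762 \cdot 4 \cdot 9 = 69762 \cdot 36 = 2511432$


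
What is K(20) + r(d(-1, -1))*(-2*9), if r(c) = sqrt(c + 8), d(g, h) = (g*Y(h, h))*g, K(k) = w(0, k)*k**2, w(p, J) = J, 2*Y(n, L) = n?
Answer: 8000 - 9*sqrt(30) ≈ 7950.7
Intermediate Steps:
Y(n, L) = n/2
K(k) = k**3 (K(k) = k*k**2 = k**3)
d(g, h) = h*g**2/2 (d(g, h) = (g*(h/2))*g = (g*h/2)*g = h*g**2/2)
r(c) = sqrt(8 + c)
K(20) + r(d(-1, -1))*(-2*9) = 20**3 + sqrt(8 + (1/2)*(-1)*(-1)**2)*(-2*9) = 8000 + sqrt(8 + (1/2)*(-1)*1)*(-18) = 8000 + sqrt(8 - 1/2)*(-18) = 8000 + sqrt(15/2)*(-18) = 8000 + (sqrt(30)/2)*(-18) = 8000 - 9*sqrt(30)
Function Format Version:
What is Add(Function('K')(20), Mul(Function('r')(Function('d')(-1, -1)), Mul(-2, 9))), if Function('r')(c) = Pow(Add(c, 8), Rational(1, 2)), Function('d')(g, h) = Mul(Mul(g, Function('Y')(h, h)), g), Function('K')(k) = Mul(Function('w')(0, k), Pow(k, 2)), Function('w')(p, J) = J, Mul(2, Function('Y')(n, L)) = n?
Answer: Add(8000, Mul(-9, Pow(30, Rational(1, 2)))) ≈ 7950.7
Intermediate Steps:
Function('Y')(n, L) = Mul(Rational(1, 2), n)
Function('K')(k) = Pow(k, 3) (Function('K')(k) = Mul(k, Pow(k, 2)) = Pow(k, 3))
Function('d')(g, h) = Mul(Rational(1, 2), h, Pow(g, 2)) (Function('d')(g, h) = Mul(Mul(g, Mul(Rational(1, 2), h)), g) = Mul(Mul(Rational(1, 2), g, h), g) = Mul(Rational(1, 2), h, Pow(g, 2)))
Function('r')(c) = Pow(Add(8, c), Rational(1, 2))
Add(Function('K')(20), Mul(Function('r')(Function('d')(-1, -1)), Mul(-2, 9))) = Add(Pow(20, 3), Mul(Pow(Add(8, Mul(Rational(1, 2), -1, Pow(-1, 2))), Rational(1, 2)), Mul(-2, 9))) = Add(8000, Mul(Pow(Add(8, Mul(Rational(1, 2), -1, 1)), Rational(1, 2)), -18)) = Add(8000, Mul(Pow(Add(8, Rational(-1, 2)), Rational(1, 2)), -18)) = Add(8000, Mul(Pow(Rational(15, 2), Rational(1, 2)), -18)) = Add(8000, Mul(Mul(Rational(1, 2), Pow(30, Rational(1, 2))), -18)) = Add(8000, Mul(-9, Pow(30, Rational(1, 2))))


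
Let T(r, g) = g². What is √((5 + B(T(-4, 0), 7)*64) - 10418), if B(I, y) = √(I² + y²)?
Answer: I*√9965 ≈ 99.825*I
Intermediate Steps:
√((5 + B(T(-4, 0), 7)*64) - 10418) = √((5 + √((0²)² + 7²)*64) - 10418) = √((5 + √(0² + 49)*64) - 10418) = √((5 + √(0 + 49)*64) - 10418) = √((5 + √49*64) - 10418) = √((5 + 7*64) - 10418) = √((5 + 448) - 10418) = √(453 - 10418) = √(-9965) = I*√9965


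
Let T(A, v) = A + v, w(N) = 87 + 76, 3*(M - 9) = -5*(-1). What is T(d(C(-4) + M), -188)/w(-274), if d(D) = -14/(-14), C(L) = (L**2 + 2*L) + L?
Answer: -187/163 ≈ -1.1472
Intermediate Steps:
M = 32/3 (M = 9 + (-5*(-1))/3 = 9 + (1/3)*5 = 9 + 5/3 = 32/3 ≈ 10.667)
C(L) = L**2 + 3*L
w(N) = 163
d(D) = 1 (d(D) = -14*(-1/14) = 1)
T(d(C(-4) + M), -188)/w(-274) = (1 - 188)/163 = -187*1/163 = -187/163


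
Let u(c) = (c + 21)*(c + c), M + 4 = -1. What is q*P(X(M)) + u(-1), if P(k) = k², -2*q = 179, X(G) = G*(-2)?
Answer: -8990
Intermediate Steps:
M = -5 (M = -4 - 1 = -5)
X(G) = -2*G
q = -179/2 (q = -½*179 = -179/2 ≈ -89.500)
u(c) = 2*c*(21 + c) (u(c) = (21 + c)*(2*c) = 2*c*(21 + c))
q*P(X(M)) + u(-1) = -179*(-2*(-5))²/2 + 2*(-1)*(21 - 1) = -179/2*10² + 2*(-1)*20 = -179/2*100 - 40 = -8950 - 40 = -8990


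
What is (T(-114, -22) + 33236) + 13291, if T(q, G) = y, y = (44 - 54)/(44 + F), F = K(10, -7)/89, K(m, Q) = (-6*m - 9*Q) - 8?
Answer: 181966207/3911 ≈ 46527.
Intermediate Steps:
K(m, Q) = -8 - 9*Q - 6*m (K(m, Q) = (-9*Q - 6*m) - 8 = -8 - 9*Q - 6*m)
F = -5/89 (F = (-8 - 9*(-7) - 6*10)/89 = (-8 + 63 - 60)*(1/89) = -5*1/89 = -5/89 ≈ -0.056180)
y = -890/3911 (y = (44 - 54)/(44 - 5/89) = -10/3911/89 = -10*89/3911 = -890/3911 ≈ -0.22756)
T(q, G) = -890/3911
(T(-114, -22) + 33236) + 13291 = (-890/3911 + 33236) + 13291 = 129985106/3911 + 13291 = 181966207/3911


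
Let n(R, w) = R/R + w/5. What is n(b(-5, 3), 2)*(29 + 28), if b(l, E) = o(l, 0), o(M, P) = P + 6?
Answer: 399/5 ≈ 79.800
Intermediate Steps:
o(M, P) = 6 + P
b(l, E) = 6 (b(l, E) = 6 + 0 = 6)
n(R, w) = 1 + w/5 (n(R, w) = 1 + w*(⅕) = 1 + w/5)
n(b(-5, 3), 2)*(29 + 28) = (1 + (⅕)*2)*(29 + 28) = (1 + ⅖)*57 = (7/5)*57 = 399/5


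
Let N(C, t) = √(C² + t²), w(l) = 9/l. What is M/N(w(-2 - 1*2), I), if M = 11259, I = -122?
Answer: 45036*√9529/47645 ≈ 92.271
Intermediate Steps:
M/N(w(-2 - 1*2), I) = 11259/(√((9/(-2 - 1*2))² + (-122)²)) = 11259/(√((9/(-2 - 2))² + 14884)) = 11259/(√((9/(-4))² + 14884)) = 11259/(√((9*(-¼))² + 14884)) = 11259/(√((-9/4)² + 14884)) = 11259/(√(81/16 + 14884)) = 11259/(√(238225/16)) = 11259/((5*√9529/4)) = 11259*(4*√9529/47645) = 45036*√9529/47645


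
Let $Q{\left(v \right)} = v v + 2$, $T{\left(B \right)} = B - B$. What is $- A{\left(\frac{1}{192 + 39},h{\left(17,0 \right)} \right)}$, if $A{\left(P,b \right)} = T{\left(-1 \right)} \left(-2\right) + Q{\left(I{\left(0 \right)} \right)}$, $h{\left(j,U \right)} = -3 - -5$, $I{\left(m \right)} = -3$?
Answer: $-11$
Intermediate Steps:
$T{\left(B \right)} = 0$
$h{\left(j,U \right)} = 2$ ($h{\left(j,U \right)} = -3 + 5 = 2$)
$Q{\left(v \right)} = 2 + v^{2}$ ($Q{\left(v \right)} = v^{2} + 2 = 2 + v^{2}$)
$A{\left(P,b \right)} = 11$ ($A{\left(P,b \right)} = 0 \left(-2\right) + \left(2 + \left(-3\right)^{2}\right) = 0 + \left(2 + 9\right) = 0 + 11 = 11$)
$- A{\left(\frac{1}{192 + 39},h{\left(17,0 \right)} \right)} = \left(-1\right) 11 = -11$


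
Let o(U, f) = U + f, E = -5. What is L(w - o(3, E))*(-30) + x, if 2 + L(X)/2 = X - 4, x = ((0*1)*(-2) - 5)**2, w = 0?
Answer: 265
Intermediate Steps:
x = 25 (x = (0*(-2) - 5)**2 = (0 - 5)**2 = (-5)**2 = 25)
L(X) = -12 + 2*X (L(X) = -4 + 2*(X - 4) = -4 + 2*(-4 + X) = -4 + (-8 + 2*X) = -12 + 2*X)
L(w - o(3, E))*(-30) + x = (-12 + 2*(0 - (3 - 5)))*(-30) + 25 = (-12 + 2*(0 - 1*(-2)))*(-30) + 25 = (-12 + 2*(0 + 2))*(-30) + 25 = (-12 + 2*2)*(-30) + 25 = (-12 + 4)*(-30) + 25 = -8*(-30) + 25 = 240 + 25 = 265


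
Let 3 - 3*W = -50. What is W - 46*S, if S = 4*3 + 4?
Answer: -2155/3 ≈ -718.33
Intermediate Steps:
W = 53/3 (W = 1 - ⅓*(-50) = 1 + 50/3 = 53/3 ≈ 17.667)
S = 16 (S = 12 + 4 = 16)
W - 46*S = 53/3 - 46*16 = 53/3 - 736 = -2155/3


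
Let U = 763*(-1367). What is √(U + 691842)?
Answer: I*√351179 ≈ 592.6*I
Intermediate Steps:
U = -1043021
√(U + 691842) = √(-1043021 + 691842) = √(-351179) = I*√351179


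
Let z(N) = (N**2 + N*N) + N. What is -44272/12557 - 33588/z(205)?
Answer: -1383967292/352663345 ≈ -3.9243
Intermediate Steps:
z(N) = N + 2*N**2 (z(N) = (N**2 + N**2) + N = 2*N**2 + N = N + 2*N**2)
-44272/12557 - 33588/z(205) = -44272/12557 - 33588*1/(205*(1 + 2*205)) = -44272*1/12557 - 33588*1/(205*(1 + 410)) = -44272/12557 - 33588/(205*411) = -44272/12557 - 33588/84255 = -44272/12557 - 33588*1/84255 = -44272/12557 - 11196/28085 = -1383967292/352663345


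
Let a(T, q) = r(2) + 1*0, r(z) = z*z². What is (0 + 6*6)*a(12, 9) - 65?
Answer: 223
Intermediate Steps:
r(z) = z³
a(T, q) = 8 (a(T, q) = 2³ + 1*0 = 8 + 0 = 8)
(0 + 6*6)*a(12, 9) - 65 = (0 + 6*6)*8 - 65 = (0 + 36)*8 - 65 = 36*8 - 65 = 288 - 65 = 223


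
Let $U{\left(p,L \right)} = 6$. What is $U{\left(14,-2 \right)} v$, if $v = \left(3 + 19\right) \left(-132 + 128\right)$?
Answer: $-528$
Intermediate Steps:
$v = -88$ ($v = 22 \left(-4\right) = -88$)
$U{\left(14,-2 \right)} v = 6 \left(-88\right) = -528$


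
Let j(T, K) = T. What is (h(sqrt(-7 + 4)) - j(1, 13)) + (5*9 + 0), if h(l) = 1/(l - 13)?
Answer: 7555/172 - I*sqrt(3)/172 ≈ 43.924 - 0.01007*I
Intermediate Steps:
h(l) = 1/(-13 + l)
(h(sqrt(-7 + 4)) - j(1, 13)) + (5*9 + 0) = (1/(-13 + sqrt(-7 + 4)) - 1*1) + (5*9 + 0) = (1/(-13 + sqrt(-3)) - 1) + (45 + 0) = (1/(-13 + I*sqrt(3)) - 1) + 45 = (-1 + 1/(-13 + I*sqrt(3))) + 45 = 44 + 1/(-13 + I*sqrt(3))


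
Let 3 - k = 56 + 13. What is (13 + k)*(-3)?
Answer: 159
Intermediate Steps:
k = -66 (k = 3 - (56 + 13) = 3 - 1*69 = 3 - 69 = -66)
(13 + k)*(-3) = (13 - 66)*(-3) = -53*(-3) = 159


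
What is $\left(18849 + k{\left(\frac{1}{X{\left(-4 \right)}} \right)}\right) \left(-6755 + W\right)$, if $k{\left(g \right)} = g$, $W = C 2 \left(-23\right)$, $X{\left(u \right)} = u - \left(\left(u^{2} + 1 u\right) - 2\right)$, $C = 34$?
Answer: $- \frac{2195259315}{14} \approx -1.568 \cdot 10^{8}$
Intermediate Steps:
$X{\left(u \right)} = 2 - u^{2}$ ($X{\left(u \right)} = u - \left(\left(u^{2} + u\right) - 2\right) = u - \left(\left(u + u^{2}\right) - 2\right) = u - \left(-2 + u + u^{2}\right) = 2 - u^{2}$)
$W = -1564$ ($W = 34 \cdot 2 \left(-23\right) = 68 \left(-23\right) = -1564$)
$\left(18849 + k{\left(\frac{1}{X{\left(-4 \right)}} \right)}\right) \left(-6755 + W\right) = \left(18849 + \frac{1}{2 - \left(-4\right)^{2}}\right) \left(-6755 - 1564\right) = \left(18849 + \frac{1}{2 - 16}\right) \left(-8319\right) = \left(18849 + \frac{1}{-14}\right) \left(-8319\right) = \left(18849 - \frac{1}{14}\right) \left(-8319\right) = \frac{263885}{14} \left(-8319\right) = - \frac{2195259315}{14}$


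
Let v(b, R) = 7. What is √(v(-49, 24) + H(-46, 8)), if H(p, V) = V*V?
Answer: √71 ≈ 8.4261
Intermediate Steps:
H(p, V) = V²
√(v(-49, 24) + H(-46, 8)) = √(7 + 8²) = √(7 + 64) = √71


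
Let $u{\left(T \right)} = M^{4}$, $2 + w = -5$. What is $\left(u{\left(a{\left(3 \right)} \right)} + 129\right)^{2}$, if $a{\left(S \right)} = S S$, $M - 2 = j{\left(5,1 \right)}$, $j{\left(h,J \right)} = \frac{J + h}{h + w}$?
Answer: $16900$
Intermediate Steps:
$w = -7$ ($w = -2 - 5 = -7$)
$j{\left(h,J \right)} = \frac{J + h}{-7 + h}$ ($j{\left(h,J \right)} = \frac{J + h}{h - 7} = \frac{J + h}{-7 + h}$)
$M = -1$ ($M = 2 + \frac{1 + 5}{-7 + 5} = 2 + \frac{1}{-2} \cdot 6 = 2 - 3 = -1$)
$a{\left(S \right)} = S^{2}$
$u{\left(T \right)} = 1$ ($u{\left(T \right)} = \left(-1\right)^{4} = 1$)
$\left(u{\left(a{\left(3 \right)} \right)} + 129\right)^{2} = \left(1 + 129\right)^{2} = 130^{2} = 16900$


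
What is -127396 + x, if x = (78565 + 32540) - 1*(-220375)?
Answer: 204084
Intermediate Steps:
x = 331480 (x = 111105 + 220375 = 331480)
-127396 + x = -127396 + 331480 = 204084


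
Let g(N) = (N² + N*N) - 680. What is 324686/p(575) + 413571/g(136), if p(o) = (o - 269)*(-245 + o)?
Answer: 262511753/17974440 ≈ 14.605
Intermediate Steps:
g(N) = -680 + 2*N² (g(N) = (N² + N²) - 680 = 2*N² - 680 = -680 + 2*N²)
p(o) = (-269 + o)*(-245 + o)
324686/p(575) + 413571/g(136) = 324686/(65905 + 575² - 514*575) + 413571/(-680 + 2*136²) = 324686/(65905 + 330625 - 295550) + 413571/(-680 + 2*18496) = 324686/100980 + 413571/(-680 + 36992) = 324686*(1/100980) + 413571/36312 = 162343/50490 + 413571*(1/36312) = 162343/50490 + 137857/12104 = 262511753/17974440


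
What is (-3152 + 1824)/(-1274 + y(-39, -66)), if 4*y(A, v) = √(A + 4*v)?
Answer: 27069952/25969519 + 5312*I*√303/25969519 ≈ 1.0424 + 0.0035605*I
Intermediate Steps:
y(A, v) = √(A + 4*v)/4
(-3152 + 1824)/(-1274 + y(-39, -66)) = (-3152 + 1824)/(-1274 + √(-39 + 4*(-66))/4) = -1328/(-1274 + √(-39 - 264)/4) = -1328/(-1274 + √(-303)/4) = -1328/(-1274 + (I*√303)/4) = -1328/(-1274 + I*√303/4)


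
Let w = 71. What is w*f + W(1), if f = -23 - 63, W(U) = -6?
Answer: -6112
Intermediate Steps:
f = -86
w*f + W(1) = 71*(-86) - 6 = -6106 - 6 = -6112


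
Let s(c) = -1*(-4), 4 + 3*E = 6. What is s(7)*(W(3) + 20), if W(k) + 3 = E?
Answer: 212/3 ≈ 70.667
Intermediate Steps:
E = ⅔ (E = -4/3 + (⅓)*6 = -4/3 + 2 = ⅔ ≈ 0.66667)
s(c) = 4
W(k) = -7/3 (W(k) = -3 + ⅔ = -7/3)
s(7)*(W(3) + 20) = 4*(-7/3 + 20) = 4*(53/3) = 212/3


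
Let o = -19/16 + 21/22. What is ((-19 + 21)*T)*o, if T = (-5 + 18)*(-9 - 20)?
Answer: 15457/88 ≈ 175.65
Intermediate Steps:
T = -377 (T = 13*(-29) = -377)
o = -41/176 (o = -19*1/16 + 21*(1/22) = -19/16 + 21/22 = -41/176 ≈ -0.23295)
((-19 + 21)*T)*o = ((-19 + 21)*(-377))*(-41/176) = (2*(-377))*(-41/176) = -754*(-41/176) = 15457/88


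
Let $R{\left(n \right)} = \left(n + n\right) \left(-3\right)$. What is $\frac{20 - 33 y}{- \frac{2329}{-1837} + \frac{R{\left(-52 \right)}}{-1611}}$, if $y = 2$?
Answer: $- \frac{45377574}{1059625} \approx -42.824$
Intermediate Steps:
$R{\left(n \right)} = - 6 n$ ($R{\left(n \right)} = 2 n \left(-3\right) = - 6 n$)
$\frac{20 - 33 y}{- \frac{2329}{-1837} + \frac{R{\left(-52 \right)}}{-1611}} = \frac{20 - 66}{- \frac{2329}{-1837} + \frac{\left(-6\right) \left(-52\right)}{-1611}} = \frac{20 - 66}{\left(-2329\right) \left(- \frac{1}{1837}\right) + 312 \left(- \frac{1}{1611}\right)} = - \frac{46}{\frac{2329}{1837} - \frac{104}{537}} = - \frac{46}{\frac{1059625}{986469}} = \left(-46\right) \frac{986469}{1059625} = - \frac{45377574}{1059625}$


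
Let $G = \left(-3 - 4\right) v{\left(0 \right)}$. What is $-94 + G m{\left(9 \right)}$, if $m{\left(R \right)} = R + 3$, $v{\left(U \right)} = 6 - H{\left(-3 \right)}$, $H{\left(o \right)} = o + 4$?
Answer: $-514$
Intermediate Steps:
$H{\left(o \right)} = 4 + o$
$v{\left(U \right)} = 5$ ($v{\left(U \right)} = 6 - \left(4 - 3\right) = 6 - 1 = 5$)
$m{\left(R \right)} = 3 + R$
$G = -35$ ($G = \left(-3 - 4\right) 5 = \left(-7\right) 5 = -35$)
$-94 + G m{\left(9 \right)} = -94 - 35 \left(3 + 9\right) = -94 - 420 = -514$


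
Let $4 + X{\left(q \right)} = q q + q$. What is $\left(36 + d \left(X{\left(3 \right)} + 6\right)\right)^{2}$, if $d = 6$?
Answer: $14400$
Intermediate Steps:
$X{\left(q \right)} = -4 + q + q^{2}$ ($X{\left(q \right)} = -4 + \left(q q + q\right) = -4 + \left(q^{2} + q\right) = -4 + \left(q + q^{2}\right) = -4 + q + q^{2}$)
$\left(36 + d \left(X{\left(3 \right)} + 6\right)\right)^{2} = \left(36 + 6 \left(\left(-4 + 3 + 3^{2}\right) + 6\right)\right)^{2} = \left(36 + 6 \left(\left(-4 + 3 + 9\right) + 6\right)\right)^{2} = \left(36 + 6 \left(8 + 6\right)\right)^{2} = \left(36 + 6 \cdot 14\right)^{2} = \left(36 + 84\right)^{2} = 120^{2} = 14400$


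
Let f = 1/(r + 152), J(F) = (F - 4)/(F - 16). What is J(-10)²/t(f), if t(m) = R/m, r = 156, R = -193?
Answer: -7/1435148 ≈ -4.8775e-6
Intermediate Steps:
J(F) = (-4 + F)/(-16 + F)
f = 1/308 (f = 1/(156 + 152) = 1/308 ≈ 0.0032468)
t(m) = -193/m
J(-10)²/t(f) = ((-4 - 10)/(-16 - 10))²/((-193/1/308)) = (-14/(-26))²/((-193*308)) = (-1/26*(-14))²/(-59444) = (7/13)²*(-1/59444) = (49/169)*(-1/59444) = -7/1435148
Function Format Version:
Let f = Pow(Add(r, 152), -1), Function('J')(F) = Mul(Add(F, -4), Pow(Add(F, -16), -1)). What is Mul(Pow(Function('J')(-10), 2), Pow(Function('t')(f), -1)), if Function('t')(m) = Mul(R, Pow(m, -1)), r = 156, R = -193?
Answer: Rational(-7, 1435148) ≈ -4.8775e-6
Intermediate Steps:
Function('J')(F) = Mul(Pow(Add(-16, F), -1), Add(-4, F)) (Function('J')(F) = Mul(Add(-4, F), Pow(Add(-16, F), -1)) = Mul(Pow(Add(-16, F), -1), Add(-4, F)))
f = Rational(1, 308) (f = Pow(Add(156, 152), -1) = Pow(308, -1) = Rational(1, 308) ≈ 0.0032468)
Function('t')(m) = Mul(-193, Pow(m, -1))
Mul(Pow(Function('J')(-10), 2), Pow(Function('t')(f), -1)) = Mul(Pow(Mul(Pow(Add(-16, -10), -1), Add(-4, -10)), 2), Pow(Mul(-193, Pow(Rational(1, 308), -1)), -1)) = Mul(Pow(Mul(Pow(-26, -1), -14), 2), Pow(Mul(-193, 308), -1)) = Mul(Pow(Mul(Rational(-1, 26), -14), 2), Pow(-59444, -1)) = Mul(Pow(Rational(7, 13), 2), Rational(-1, 59444)) = Mul(Rational(49, 169), Rational(-1, 59444)) = Rational(-7, 1435148)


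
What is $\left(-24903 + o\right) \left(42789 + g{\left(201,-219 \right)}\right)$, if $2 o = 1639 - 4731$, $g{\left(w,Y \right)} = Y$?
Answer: $-1125933930$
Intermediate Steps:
$o = -1546$ ($o = \frac{1639 - 4731}{2} = \frac{1}{2} \left(-3092\right) = -1546$)
$\left(-24903 + o\right) \left(42789 + g{\left(201,-219 \right)}\right) = \left(-24903 - 1546\right) \left(42789 - 219\right) = \left(-26449\right) 42570 = -1125933930$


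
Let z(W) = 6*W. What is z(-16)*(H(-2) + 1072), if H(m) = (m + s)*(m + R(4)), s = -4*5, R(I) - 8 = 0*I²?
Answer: -90240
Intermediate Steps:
R(I) = 8 (R(I) = 8 + 0*I² = 8 + 0 = 8)
s = -20
H(m) = (-20 + m)*(8 + m) (H(m) = (m - 20)*(m + 8) = (-20 + m)*(8 + m))
z(-16)*(H(-2) + 1072) = (6*(-16))*((-160 + (-2)² - 12*(-2)) + 1072) = -96*((-160 + 4 + 24) + 1072) = -96*(-132 + 1072) = -96*940 = -90240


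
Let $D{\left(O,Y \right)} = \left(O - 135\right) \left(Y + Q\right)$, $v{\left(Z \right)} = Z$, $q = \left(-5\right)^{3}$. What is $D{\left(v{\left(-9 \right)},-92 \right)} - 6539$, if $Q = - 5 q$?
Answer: $-83291$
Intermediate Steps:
$q = -125$
$Q = 625$ ($Q = \left(-5\right) \left(-125\right) = 625$)
$D{\left(O,Y \right)} = \left(-135 + O\right) \left(625 + Y\right)$ ($D{\left(O,Y \right)} = \left(O - 135\right) \left(Y + 625\right) = \left(-135 + O\right) \left(625 + Y\right)$)
$D{\left(v{\left(-9 \right)},-92 \right)} - 6539 = \left(-84375 - -12420 + 625 \left(-9\right) - -828\right) - 6539 = \left(-84375 + 12420 - 5625 + 828\right) - 6539 = -76752 - 6539 = -83291$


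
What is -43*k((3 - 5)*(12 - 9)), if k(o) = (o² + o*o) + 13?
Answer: -3655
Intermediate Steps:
k(o) = 13 + 2*o² (k(o) = (o² + o²) + 13 = 2*o² + 13 = 13 + 2*o²)
-43*k((3 - 5)*(12 - 9)) = -43*(13 + 2*((3 - 5)*(12 - 9))²) = -43*(13 + 2*(-2*3)²) = -43*(13 + 2*(-6)²) = -43*(13 + 2*36) = -43*(13 + 72) = -43*85 = -3655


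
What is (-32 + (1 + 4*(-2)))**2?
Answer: 1521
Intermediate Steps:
(-32 + (1 + 4*(-2)))**2 = (-32 + (1 - 8))**2 = (-32 - 7)**2 = (-39)**2 = 1521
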